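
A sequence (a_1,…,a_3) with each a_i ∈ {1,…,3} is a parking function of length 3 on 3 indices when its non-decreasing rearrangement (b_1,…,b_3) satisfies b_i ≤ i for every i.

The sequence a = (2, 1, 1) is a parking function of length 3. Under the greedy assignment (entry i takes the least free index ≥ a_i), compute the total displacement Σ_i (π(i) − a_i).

2

Σπ = 3·4/2 = 6 (π permutes [3]); Σa = 2+1+1 = 4; disp = 6−4 = 2.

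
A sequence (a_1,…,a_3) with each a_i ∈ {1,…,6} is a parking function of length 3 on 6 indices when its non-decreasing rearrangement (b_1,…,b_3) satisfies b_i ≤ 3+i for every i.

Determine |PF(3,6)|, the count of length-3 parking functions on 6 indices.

Count = (6−3+1)·(6+1)^(3−1) = 4 · 49 = 196 (Konheim–Weiss)
One tuple (2,3,1) → sorted (1,2,3): b_i ≤ 3+i ∀i, a PF.

196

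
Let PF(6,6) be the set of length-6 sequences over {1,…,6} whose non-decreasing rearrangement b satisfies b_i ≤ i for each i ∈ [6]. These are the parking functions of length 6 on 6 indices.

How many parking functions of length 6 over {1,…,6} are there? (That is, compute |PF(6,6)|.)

|PF| = (7−6)·7^(6−1) = 1×16807 = 16807 (Pollak)
Example (3,2,6,2,5,1) → sorted (1,2,2,3,5,6): b_i ≤ i ∀i, a PF.

16807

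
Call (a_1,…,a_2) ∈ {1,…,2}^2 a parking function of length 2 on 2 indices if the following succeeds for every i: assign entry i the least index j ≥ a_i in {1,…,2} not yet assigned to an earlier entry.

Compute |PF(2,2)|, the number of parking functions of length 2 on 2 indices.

3

|PF(2,2)| = (2−2+1)·(2+1)^(2−1) = 1 · 3 = 3 (Pollak)
E.g. (1,1) → sorted (1,1): b_i ≤ i ∀i, a PF.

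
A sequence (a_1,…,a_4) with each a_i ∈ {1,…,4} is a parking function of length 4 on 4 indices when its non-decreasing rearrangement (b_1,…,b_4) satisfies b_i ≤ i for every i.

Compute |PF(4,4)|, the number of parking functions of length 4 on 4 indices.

Count = (4+1−4)·(4+1)^{4−1} = 1 · 125 = 125 [KW]
Example (1,3,2,3) → sorted (1,2,3,3): b_i ≤ i ∀i, a PF.

125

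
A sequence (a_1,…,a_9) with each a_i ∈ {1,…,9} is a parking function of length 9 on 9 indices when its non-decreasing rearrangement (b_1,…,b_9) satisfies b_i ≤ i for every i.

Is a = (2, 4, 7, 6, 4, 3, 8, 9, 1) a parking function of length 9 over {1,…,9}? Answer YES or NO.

Sorted: b = (1, 2, 3, 4, 4, 6, 7, 8, 9).
  b_1=1 ≤ 1
  b_2=2 ≤ 2
  b_3=3 ≤ 3
  b_4=4 ≤ 4
  b_5=4 ≤ 5
  b_6=6 ≤ 6
  b_7=7 ≤ 7
  b_8=8 ≤ 8
  b_9=9 ≤ 9
All bounds hold ⇒ YES

YES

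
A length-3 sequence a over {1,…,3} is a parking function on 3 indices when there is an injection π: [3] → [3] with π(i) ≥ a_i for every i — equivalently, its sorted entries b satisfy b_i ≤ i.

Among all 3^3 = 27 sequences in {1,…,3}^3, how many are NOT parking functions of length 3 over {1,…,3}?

#PF = (3−3+1)·(3+1)^(3−1) = 1·16 = 16
Example (3,3,3) → sorted (3,3,3): b_1=3>1, not a PF.
3^3 − 16 = 27 − 16 = 11

11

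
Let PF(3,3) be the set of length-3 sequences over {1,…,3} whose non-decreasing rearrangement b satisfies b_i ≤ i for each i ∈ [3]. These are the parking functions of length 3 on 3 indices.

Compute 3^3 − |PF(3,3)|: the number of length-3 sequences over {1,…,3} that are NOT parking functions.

Count = (3+1−3)·(3+1)^{3−1} = 1×16 = 16 [KW]
Check (3,2,2) → sorted (2,2,3): b_1=2>1, not a PF.
So 27 − 16 = 11 fail.

11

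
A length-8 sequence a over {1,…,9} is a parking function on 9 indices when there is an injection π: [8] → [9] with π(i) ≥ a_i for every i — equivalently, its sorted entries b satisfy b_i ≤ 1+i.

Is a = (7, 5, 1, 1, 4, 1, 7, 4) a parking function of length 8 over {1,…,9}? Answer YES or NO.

YES

Sorted: b = (1, 1, 1, 4, 4, 5, 7, 7).
  b_1=1 ≤ 2
  b_2=1 ≤ 3
  b_3=1 ≤ 4
  b_4=4 ≤ 5
  b_5=4 ≤ 6
  b_6=5 ≤ 7
  b_7=7 ≤ 8
  b_8=7 ≤ 9
All bounds hold ⇒ YES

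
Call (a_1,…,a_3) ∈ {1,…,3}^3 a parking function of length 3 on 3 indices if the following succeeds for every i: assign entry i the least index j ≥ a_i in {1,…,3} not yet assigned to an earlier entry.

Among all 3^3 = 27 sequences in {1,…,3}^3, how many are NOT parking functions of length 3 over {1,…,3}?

11

#PF = 1·4^2 = 1 · 16 = 16 [KW]
Check (2,2,3) → sorted (2,2,3): b_1=2>1, not a PF.
3^3 − 16 = 27 − 16 = 11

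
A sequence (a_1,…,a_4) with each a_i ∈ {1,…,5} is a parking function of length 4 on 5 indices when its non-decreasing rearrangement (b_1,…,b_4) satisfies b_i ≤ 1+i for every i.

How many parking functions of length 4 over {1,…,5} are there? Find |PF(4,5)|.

#PF = (5−4+1)·(5+1)^(4−1) = 2 · 216 = 432 [KW]
Check (2,3,3,1) → sorted (1,2,3,3): b_i ≤ 1+i ∀i, a PF.

432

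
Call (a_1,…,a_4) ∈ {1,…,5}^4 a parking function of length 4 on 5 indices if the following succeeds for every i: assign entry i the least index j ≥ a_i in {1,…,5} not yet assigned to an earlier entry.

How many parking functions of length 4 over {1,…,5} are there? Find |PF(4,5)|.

|PF| = 2·6^3 = 2·216 = 432 [KW]
E.g. (5,1,1,3) → sorted (1,1,3,5): b_i ≤ 1+i ∀i, a PF.

432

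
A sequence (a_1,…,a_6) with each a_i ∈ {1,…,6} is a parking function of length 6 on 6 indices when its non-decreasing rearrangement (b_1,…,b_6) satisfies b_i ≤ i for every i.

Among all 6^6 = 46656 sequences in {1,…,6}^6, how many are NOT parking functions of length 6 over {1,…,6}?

29849

Count = (7−6)·7^(6−1) = 1 · 16807 = 16807 (Konheim–Weiss)
Check (3,3,6,6,5,5) → sorted (3,3,5,5,6,6): b_1=3>1, not a PF.
6^6 − 16807 = 46656 − 16807 = 29849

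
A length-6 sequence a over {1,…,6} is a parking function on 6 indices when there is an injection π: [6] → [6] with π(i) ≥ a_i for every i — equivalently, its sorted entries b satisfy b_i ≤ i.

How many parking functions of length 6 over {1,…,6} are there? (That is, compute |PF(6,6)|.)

16807

|PF(6,6)| = 1·7^5 = 1·16807 = 16807 (Konheim–Weiss)
One tuple (2,3,2,6,4,1) → sorted (1,2,2,3,4,6): b_i ≤ i ∀i, a PF.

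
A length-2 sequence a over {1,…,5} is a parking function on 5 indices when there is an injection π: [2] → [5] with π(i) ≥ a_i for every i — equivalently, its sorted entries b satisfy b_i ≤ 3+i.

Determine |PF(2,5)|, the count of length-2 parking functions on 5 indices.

|PF(2,5)| = (5+1−2)·(5+1)^{2−1} = 4×6 = 24
E.g. (2,3) → sorted (2,3): b_i ≤ 3+i ∀i, a PF.

24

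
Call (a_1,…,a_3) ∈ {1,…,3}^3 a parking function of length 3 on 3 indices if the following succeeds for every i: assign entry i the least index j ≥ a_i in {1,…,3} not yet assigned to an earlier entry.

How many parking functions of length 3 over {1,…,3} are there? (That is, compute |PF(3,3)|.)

#PF = 1·4^2 = 1 · 16 = 16 [KW]
E.g. (2,1,2) → sorted (1,2,2): b_i ≤ i ∀i, a PF.

16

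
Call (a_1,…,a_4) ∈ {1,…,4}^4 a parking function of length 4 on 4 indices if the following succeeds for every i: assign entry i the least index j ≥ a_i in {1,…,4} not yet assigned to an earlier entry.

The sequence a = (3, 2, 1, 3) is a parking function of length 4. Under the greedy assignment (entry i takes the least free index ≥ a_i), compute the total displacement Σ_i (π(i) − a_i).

1

Σπ(i) = 1+…+4 = 10; Σa = 3+2+1+3 = 9; disp = 10−9 = 1.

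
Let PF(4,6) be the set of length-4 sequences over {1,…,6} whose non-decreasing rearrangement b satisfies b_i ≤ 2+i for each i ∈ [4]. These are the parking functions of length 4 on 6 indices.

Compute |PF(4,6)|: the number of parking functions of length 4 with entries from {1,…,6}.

1029

|PF(4,6)| = 3·7^3 = 3 · 343 = 1029 (Pollak)
Example (4,6,2,3) → sorted (2,3,4,6): b_i ≤ 2+i ∀i, a PF.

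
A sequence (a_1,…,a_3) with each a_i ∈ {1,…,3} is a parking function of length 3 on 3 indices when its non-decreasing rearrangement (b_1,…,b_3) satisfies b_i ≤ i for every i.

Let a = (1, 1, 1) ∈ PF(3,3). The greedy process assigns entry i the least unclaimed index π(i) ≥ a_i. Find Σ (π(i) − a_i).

3

Σπ = 6 ({1..3} each once); Σa = 1+1+1 = 3; disp = 6−3 = 3.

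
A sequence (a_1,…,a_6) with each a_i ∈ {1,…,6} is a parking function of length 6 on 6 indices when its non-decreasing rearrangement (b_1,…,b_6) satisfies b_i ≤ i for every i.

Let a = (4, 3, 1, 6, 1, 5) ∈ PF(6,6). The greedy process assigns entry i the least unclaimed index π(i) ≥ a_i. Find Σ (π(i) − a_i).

1

Σπ = 6·7/2 = 21 (π permutes [6]); Σa = 4+3+1+6+1+5 = 20; disp = 21−20 = 1.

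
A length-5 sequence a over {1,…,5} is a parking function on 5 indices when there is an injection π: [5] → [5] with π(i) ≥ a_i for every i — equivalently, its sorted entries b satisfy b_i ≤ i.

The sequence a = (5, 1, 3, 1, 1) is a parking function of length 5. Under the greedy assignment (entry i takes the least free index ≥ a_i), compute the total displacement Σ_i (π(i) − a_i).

4

Σπ = 15 ({1..5} each once); Σa = 5+1+3+1+1 = 11; disp = 15−11 = 4.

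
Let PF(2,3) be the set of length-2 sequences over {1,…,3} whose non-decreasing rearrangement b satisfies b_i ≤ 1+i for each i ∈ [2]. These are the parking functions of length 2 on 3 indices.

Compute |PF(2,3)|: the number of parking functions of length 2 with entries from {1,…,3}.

8

|PF| = (3+1−2)·(3+1)^{2−1} = 2 · 4 = 8 (Pollak)
Check (1,3) → sorted (1,3): b_i ≤ 1+i ∀i, a PF.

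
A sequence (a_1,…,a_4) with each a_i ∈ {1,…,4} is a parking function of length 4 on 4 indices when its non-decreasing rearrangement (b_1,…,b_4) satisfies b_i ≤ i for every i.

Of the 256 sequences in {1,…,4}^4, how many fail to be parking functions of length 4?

131

|PF(4,4)| = (4−4+1)·(4+1)^(4−1) = 1·125 = 125 (Konheim–Weiss)
Check (4,3,4,3) → sorted (3,3,4,4): b_1=3>1, not a PF.
4^4 − 125 = 256 − 125 = 131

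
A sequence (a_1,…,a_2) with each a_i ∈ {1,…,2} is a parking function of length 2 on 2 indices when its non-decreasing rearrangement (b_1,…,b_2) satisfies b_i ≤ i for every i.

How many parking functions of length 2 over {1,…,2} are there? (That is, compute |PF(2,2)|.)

|PF(2,2)| = (2−2+1)·(2+1)^(2−1) = 1 · 3 = 3 (Pollak)
E.g. (2,1) → sorted (1,2): b_i ≤ i ∀i, a PF.

3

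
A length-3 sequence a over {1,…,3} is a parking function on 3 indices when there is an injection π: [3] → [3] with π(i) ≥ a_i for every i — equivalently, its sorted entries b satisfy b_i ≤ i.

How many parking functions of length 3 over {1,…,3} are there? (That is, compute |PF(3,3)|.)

#PF = 1·4^2 = 1×16 = 16 (Konheim–Weiss)
Check (2,2,1) → sorted (1,2,2): b_i ≤ i ∀i, a PF.

16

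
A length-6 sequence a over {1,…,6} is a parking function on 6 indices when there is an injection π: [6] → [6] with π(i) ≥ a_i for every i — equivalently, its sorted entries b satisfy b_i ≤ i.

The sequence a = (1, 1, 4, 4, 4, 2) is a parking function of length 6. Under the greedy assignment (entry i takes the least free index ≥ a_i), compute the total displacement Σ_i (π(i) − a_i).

5

Σπ = 21 ({1..6} each once); Σa = 1+1+4+4+4+2 = 16; disp = 21−16 = 5.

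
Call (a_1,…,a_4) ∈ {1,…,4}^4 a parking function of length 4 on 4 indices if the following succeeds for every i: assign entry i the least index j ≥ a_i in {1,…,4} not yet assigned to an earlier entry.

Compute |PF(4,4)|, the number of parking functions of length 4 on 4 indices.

Count = (4−4+1)·(4+1)^(4−1) = 1×125 = 125 (Pollak)
One tuple (2,1,3,4) → sorted (1,2,3,4): b_i ≤ i ∀i, a PF.

125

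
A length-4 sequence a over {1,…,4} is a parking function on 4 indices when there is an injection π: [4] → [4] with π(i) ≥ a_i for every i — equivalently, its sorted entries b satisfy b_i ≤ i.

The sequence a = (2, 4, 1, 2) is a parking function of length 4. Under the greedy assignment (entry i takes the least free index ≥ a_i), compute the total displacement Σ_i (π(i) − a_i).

1

Σπ = 4·5/2 = 10 (π permutes [4]); Σa = 2+4+1+2 = 9; disp = 10−9 = 1.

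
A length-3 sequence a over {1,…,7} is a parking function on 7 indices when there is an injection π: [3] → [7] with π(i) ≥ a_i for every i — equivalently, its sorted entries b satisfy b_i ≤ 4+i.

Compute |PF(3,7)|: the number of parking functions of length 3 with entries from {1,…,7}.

|PF| = (8−3)·8^(3−1) = 5×64 = 320
Example (5,6,4) → sorted (4,5,6): b_i ≤ 4+i ∀i, a PF.

320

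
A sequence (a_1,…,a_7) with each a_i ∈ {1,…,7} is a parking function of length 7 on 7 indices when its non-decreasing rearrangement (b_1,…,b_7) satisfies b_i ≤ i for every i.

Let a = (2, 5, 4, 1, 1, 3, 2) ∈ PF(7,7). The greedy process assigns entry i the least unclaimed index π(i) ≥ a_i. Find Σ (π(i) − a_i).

10

Σπ(i) = 1+…+7 = 28; Σa = 2+5+4+1+1+3+2 = 18; disp = 28−18 = 10.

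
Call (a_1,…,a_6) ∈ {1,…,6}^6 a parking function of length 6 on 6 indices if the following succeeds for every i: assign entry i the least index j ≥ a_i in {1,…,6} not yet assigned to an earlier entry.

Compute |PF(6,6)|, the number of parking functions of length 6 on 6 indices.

16807

#PF = 1·7^5 = 1×16807 = 16807 [KW]
Example (4,2,3,6,1,1) → sorted (1,1,2,3,4,6): b_i ≤ i ∀i, a PF.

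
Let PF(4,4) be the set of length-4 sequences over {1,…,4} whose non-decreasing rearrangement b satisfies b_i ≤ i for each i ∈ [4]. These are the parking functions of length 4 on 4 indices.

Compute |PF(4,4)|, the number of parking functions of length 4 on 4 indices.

|PF| = 1·5^3 = 1 · 125 = 125
One tuple (1,2,3,3) → sorted (1,2,3,3): b_i ≤ i ∀i, a PF.

125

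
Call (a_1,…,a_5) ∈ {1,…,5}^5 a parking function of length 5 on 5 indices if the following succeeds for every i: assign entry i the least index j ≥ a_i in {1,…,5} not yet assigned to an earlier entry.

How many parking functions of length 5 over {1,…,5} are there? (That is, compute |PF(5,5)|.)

Count = (6−5)·6^(5−1) = 1 · 1296 = 1296 [KW]
One tuple (1,3,1,3,2) → sorted (1,1,2,3,3): b_i ≤ i ∀i, a PF.

1296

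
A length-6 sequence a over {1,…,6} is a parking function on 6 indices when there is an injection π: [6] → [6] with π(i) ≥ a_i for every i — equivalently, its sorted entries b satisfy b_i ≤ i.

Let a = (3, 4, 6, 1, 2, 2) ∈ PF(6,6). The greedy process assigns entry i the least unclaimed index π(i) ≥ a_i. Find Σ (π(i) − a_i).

3

Σπ(i) = 1+…+6 = 21; Σa = 3+4+6+1+2+2 = 18; disp = 21−18 = 3.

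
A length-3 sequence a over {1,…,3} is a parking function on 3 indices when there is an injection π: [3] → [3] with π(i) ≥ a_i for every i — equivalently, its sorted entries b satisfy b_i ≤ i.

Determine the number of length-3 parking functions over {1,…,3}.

|PF| = 1·4^2 = 1 · 16 = 16
Check (1,2,2) → sorted (1,2,2): b_i ≤ i ∀i, a PF.

16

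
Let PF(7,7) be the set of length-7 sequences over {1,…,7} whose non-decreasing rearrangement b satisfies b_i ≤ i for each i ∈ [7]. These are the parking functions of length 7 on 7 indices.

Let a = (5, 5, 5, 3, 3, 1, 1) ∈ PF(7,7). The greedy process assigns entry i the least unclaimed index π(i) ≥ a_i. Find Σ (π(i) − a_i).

Σπ = 7·8/2 = 28 (π permutes [7]); Σa = 5+5+5+3+3+1+1 = 23; disp = 28−23 = 5.

5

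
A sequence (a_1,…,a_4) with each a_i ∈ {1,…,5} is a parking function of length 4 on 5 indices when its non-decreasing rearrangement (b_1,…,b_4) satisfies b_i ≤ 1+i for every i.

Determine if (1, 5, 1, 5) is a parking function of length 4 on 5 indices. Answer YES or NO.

Sorted: b = (1, 1, 5, 5).
  b_1=1 ≤ 2
  b_2=1 ≤ 3
  b_3=5 > 4
  fails at i=3 ⇒ NO

NO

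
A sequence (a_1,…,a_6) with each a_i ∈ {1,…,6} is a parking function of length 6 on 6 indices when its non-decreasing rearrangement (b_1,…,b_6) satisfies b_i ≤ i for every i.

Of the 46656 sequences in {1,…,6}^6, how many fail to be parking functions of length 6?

29849

#PF = (7−6)·7^(6−1) = 1·16807 = 16807 [KW]
Check (5,6,6,3,5,3) → sorted (3,3,5,5,6,6): b_1=3>1, not a PF.
Total 46656; non-PF = 46656−16807 = 29849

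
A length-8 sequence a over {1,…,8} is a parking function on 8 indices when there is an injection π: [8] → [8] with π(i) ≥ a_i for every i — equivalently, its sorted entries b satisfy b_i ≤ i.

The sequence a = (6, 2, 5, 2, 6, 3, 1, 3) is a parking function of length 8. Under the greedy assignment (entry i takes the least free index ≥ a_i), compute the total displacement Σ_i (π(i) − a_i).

8

Σπ = 8·9/2 = 36 (π permutes [8]); Σa = 6+2+5+2+6+3+1+3 = 28; disp = 36−28 = 8.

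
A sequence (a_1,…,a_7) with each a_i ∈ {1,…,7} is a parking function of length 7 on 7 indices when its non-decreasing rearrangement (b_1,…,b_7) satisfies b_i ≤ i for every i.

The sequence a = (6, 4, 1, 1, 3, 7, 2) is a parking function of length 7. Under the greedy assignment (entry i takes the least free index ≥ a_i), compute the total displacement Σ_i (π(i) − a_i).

Σπ = 7·8/2 = 28 (π permutes [7]); Σa = 6+4+1+1+3+7+2 = 24; disp = 28−24 = 4.

4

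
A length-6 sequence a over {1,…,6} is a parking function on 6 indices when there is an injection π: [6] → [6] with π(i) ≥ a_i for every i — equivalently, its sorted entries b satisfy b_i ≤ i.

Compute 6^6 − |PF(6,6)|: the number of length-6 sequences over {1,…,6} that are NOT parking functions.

#PF = (6−6+1)·(6+1)^(6−1) = 1·16807 = 16807 [KW]
Example (3,6,4,3,3,6) → sorted (3,3,3,4,6,6): b_1=3>1, not a PF.
6^6 − 16807 = 46656 − 16807 = 29849

29849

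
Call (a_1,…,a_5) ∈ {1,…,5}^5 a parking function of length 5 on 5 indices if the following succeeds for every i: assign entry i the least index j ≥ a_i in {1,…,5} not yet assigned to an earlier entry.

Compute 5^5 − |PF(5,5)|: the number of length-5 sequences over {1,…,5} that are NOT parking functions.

|PF(5,5)| = 1·6^4 = 1·1296 = 1296 (Konheim–Weiss)
E.g. (5,4,3,3,5) → sorted (3,3,4,5,5): b_1=3>1, not a PF.
So 3125 − 1296 = 1829 fail.

1829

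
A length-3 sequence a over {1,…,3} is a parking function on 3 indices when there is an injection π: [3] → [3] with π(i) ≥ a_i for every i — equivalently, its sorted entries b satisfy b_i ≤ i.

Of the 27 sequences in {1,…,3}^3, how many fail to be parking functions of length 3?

11

|PF(3,3)| = (3+1−3)·(3+1)^{3−1} = 1·16 = 16
E.g. (1,3,3) → sorted (1,3,3): b_2=3>2, not a PF.
So 27 − 16 = 11 fail.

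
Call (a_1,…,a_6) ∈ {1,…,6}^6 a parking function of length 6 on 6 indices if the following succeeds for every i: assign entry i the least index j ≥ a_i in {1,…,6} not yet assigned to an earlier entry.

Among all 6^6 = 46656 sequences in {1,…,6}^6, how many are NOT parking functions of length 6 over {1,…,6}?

29849

#PF = 1·7^5 = 1 · 16807 = 16807 (Pollak)
One tuple (6,3,2,3,4,2) → sorted (2,2,3,3,4,6): b_1=2>1, not a PF.
So 46656 − 16807 = 29849 fail.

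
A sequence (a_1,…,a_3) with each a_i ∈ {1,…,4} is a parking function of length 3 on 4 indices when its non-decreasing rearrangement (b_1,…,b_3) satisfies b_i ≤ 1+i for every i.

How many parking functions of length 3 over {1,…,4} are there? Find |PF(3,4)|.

|PF(3,4)| = (4+1−3)·(4+1)^{3−1} = 2 · 25 = 50 (Pollak)
One tuple (1,3,1) → sorted (1,1,3): b_i ≤ 1+i ∀i, a PF.

50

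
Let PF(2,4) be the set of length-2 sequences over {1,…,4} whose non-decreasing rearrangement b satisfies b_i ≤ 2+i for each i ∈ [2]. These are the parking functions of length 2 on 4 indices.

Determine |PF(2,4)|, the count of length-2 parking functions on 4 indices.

15

Count = (4+1−2)·(4+1)^{2−1} = 3·5 = 15
Example (2,4) → sorted (2,4): b_i ≤ 2+i ∀i, a PF.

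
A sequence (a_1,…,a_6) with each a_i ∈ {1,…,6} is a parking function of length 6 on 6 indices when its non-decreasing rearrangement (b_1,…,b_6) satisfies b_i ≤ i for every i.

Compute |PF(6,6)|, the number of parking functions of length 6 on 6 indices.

16807

Count = (6−6+1)·(6+1)^(6−1) = 1 · 16807 = 16807 (Pollak)
One tuple (4,3,3,2,1,4) → sorted (1,2,3,3,4,4): b_i ≤ i ∀i, a PF.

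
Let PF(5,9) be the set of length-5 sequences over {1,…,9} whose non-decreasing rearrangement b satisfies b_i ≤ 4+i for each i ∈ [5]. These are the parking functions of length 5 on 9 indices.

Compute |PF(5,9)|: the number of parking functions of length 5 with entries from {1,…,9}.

50000

|PF(5,9)| = (10−5)·10^(5−1) = 5 · 10000 = 50000 (Konheim–Weiss)
Check (4,8,3,2,7) → sorted (2,3,4,7,8): b_i ≤ 4+i ∀i, a PF.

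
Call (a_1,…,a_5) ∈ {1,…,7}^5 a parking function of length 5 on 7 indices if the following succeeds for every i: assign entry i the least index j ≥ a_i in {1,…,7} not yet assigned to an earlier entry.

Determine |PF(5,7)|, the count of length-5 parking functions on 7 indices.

Count = (7−5+1)·(7+1)^(5−1) = 3 · 4096 = 12288 (Pollak)
E.g. (3,1,4,3,5) → sorted (1,3,3,4,5): b_i ≤ 2+i ∀i, a PF.

12288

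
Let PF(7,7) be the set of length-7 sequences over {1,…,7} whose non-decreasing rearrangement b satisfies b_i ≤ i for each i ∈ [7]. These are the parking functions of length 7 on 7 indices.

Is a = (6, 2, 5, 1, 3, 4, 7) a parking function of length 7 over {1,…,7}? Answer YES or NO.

Sorted: b = (1, 2, 3, 4, 5, 6, 7).
  b_1=1 ≤ 1
  b_2=2 ≤ 2
  b_3=3 ≤ 3
  b_4=4 ≤ 4
  b_5=5 ≤ 5
  b_6=6 ≤ 6
  b_7=7 ≤ 7
All bounds hold ⇒ YES

YES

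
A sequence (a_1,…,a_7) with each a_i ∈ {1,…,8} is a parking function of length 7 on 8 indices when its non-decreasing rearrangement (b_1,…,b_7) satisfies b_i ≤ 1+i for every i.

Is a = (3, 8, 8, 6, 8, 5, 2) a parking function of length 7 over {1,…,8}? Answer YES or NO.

Sorted: b = (2, 3, 5, 6, 8, 8, 8).
  b_1=2 ≤ 2
  b_2=3 ≤ 3
  b_3=5 > 4
  fails at i=3 ⇒ NO

NO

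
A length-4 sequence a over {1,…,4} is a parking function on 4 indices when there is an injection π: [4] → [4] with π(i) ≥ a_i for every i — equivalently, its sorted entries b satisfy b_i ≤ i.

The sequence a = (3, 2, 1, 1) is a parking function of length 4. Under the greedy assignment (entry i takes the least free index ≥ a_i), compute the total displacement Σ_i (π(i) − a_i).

3

Σπ = 10 ({1..4} each once); Σa = 3+2+1+1 = 7; disp = 10−7 = 3.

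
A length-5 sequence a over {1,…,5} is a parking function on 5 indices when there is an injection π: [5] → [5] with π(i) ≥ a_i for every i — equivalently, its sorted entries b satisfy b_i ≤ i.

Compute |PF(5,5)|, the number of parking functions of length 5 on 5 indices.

1296

|PF| = (5−5+1)·(5+1)^(5−1) = 1×1296 = 1296 (Pollak)
One tuple (2,1,1,3,1) → sorted (1,1,1,2,3): b_i ≤ i ∀i, a PF.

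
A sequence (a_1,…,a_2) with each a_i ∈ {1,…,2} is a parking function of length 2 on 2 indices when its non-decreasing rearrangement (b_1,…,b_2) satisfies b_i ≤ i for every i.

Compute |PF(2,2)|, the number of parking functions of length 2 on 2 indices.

#PF = (2−2+1)·(2+1)^(2−1) = 1×3 = 3 (Pollak)
Check (1,2) → sorted (1,2): b_i ≤ i ∀i, a PF.

3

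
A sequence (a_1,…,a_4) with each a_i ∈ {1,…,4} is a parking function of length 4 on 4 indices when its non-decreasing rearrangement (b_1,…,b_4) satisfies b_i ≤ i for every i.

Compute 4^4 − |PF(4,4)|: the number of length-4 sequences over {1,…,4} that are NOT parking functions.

131

#PF = (4+1−4)·(4+1)^{4−1} = 1 · 125 = 125 [KW]
Example (1,4,1,4) → sorted (1,1,4,4): b_3=4>3, not a PF.
Total 256; non-PF = 256−125 = 131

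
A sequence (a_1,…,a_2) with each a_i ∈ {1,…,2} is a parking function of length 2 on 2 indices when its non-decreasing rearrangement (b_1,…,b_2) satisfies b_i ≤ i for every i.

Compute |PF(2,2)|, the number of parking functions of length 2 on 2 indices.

#PF = (2+1−2)·(2+1)^{2−1} = 1×3 = 3 (Konheim–Weiss)
One tuple (2,1) → sorted (1,2): b_i ≤ i ∀i, a PF.

3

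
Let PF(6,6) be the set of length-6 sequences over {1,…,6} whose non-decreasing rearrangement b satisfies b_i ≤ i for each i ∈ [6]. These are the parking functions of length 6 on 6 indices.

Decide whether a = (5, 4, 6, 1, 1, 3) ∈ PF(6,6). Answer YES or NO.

Sorted: b = (1, 1, 3, 4, 5, 6).
  b_1=1 ≤ 1
  b_2=1 ≤ 2
  b_3=3 ≤ 3
  b_4=4 ≤ 4
  b_5=5 ≤ 5
  b_6=6 ≤ 6
All bounds hold ⇒ YES

YES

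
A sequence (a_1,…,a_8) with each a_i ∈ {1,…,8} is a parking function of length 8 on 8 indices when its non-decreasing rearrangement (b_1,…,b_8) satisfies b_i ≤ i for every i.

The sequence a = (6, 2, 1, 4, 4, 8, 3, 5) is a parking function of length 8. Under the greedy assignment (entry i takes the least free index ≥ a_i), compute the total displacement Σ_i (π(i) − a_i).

Σπ = 8·9/2 = 36 (π permutes [8]); Σa = 6+2+1+4+4+8+3+5 = 33; disp = 36−33 = 3.

3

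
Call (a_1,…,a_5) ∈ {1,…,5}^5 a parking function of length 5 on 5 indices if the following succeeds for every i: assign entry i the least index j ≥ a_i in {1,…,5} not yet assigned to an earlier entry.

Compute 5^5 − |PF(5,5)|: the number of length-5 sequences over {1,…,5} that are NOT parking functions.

|PF| = (6−5)·6^(5−1) = 1×1296 = 1296
Check (3,5,5,4,5) → sorted (3,4,5,5,5): b_1=3>1, not a PF.
5^5 − 1296 = 3125 − 1296 = 1829

1829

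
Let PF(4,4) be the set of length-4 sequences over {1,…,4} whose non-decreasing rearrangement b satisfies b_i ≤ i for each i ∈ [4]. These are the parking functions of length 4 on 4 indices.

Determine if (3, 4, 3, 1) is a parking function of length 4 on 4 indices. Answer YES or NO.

Order a: b = (1, 3, 3, 4).
  b_1=1 ≤ 1
  b_2=3 > 2
  fails at i=2 ⇒ NO

NO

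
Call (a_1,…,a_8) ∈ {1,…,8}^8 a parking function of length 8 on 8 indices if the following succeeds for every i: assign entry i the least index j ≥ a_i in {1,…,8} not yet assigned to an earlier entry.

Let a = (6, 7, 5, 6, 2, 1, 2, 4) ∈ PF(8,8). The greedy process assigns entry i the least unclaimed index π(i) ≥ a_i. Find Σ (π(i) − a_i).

3

Σπ = 36 ({1..8} each once); Σa = 6+7+5+6+2+1+2+4 = 33; disp = 36−33 = 3.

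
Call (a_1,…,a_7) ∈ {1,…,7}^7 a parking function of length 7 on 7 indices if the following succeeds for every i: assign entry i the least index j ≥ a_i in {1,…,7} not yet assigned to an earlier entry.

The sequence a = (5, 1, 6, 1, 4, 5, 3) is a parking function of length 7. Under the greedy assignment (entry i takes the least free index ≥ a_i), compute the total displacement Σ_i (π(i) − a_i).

3

Σπ = 28 ({1..7} each once); Σa = 5+1+6+1+4+5+3 = 25; disp = 28−25 = 3.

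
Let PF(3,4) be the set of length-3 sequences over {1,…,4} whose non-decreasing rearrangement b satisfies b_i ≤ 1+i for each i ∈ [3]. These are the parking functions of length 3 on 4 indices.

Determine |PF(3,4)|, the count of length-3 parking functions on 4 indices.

50

|PF(3,4)| = (4−3+1)·(4+1)^(3−1) = 2×25 = 50
One tuple (4,2,2) → sorted (2,2,4): b_i ≤ 1+i ∀i, a PF.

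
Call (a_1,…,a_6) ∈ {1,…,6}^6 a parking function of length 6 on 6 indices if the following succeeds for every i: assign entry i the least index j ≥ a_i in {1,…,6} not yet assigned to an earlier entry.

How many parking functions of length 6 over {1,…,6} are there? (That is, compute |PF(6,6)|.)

16807

|PF| = (7−6)·7^(6−1) = 1 · 16807 = 16807
Example (2,4,2,1,2,1) → sorted (1,1,2,2,2,4): b_i ≤ i ∀i, a PF.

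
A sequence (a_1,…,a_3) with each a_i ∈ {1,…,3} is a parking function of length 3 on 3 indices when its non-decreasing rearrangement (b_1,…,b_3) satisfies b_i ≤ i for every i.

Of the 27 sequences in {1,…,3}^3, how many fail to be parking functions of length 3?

#PF = (3−3+1)·(3+1)^(3−1) = 1·16 = 16 (Konheim–Weiss)
Example (3,2,2) → sorted (2,2,3): b_1=2>1, not a PF.
Total 27; non-PF = 27−16 = 11

11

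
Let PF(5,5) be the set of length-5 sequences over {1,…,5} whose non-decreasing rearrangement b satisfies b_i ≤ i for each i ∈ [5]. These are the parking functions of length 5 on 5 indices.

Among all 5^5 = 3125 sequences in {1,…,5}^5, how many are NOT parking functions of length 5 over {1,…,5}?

#PF = 1·6^4 = 1·1296 = 1296
One tuple (5,1,5,5,5) → sorted (1,5,5,5,5): b_2=5>2, not a PF.
So 3125 − 1296 = 1829 fail.

1829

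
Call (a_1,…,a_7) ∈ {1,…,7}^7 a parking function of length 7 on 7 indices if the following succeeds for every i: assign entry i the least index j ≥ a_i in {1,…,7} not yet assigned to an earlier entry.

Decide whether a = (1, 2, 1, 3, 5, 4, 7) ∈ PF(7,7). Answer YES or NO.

YES

Order a: b = (1, 1, 2, 3, 4, 5, 7).
  b_1=1 ≤ 1
  b_2=1 ≤ 2
  b_3=2 ≤ 3
  b_4=3 ≤ 4
  b_5=4 ≤ 5
  b_6=5 ≤ 6
  b_7=7 ≤ 7
All bounds hold ⇒ YES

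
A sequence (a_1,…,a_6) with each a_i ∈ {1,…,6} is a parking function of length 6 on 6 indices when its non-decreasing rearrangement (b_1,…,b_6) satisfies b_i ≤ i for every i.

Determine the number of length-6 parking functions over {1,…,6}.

|PF| = 1·7^5 = 1·16807 = 16807 [KW]
E.g. (1,2,4,1,5,3) → sorted (1,1,2,3,4,5): b_i ≤ i ∀i, a PF.

16807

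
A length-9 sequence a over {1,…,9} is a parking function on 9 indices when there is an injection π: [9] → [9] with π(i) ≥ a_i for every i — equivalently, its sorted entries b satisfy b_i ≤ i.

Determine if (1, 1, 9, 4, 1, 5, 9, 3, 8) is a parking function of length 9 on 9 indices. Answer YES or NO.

Sorted: b = (1, 1, 1, 3, 4, 5, 8, 9, 9).
  b_1=1 ≤ 1
  b_2=1 ≤ 2
  b_3=1 ≤ 3
  b_4=3 ≤ 4
  b_5=4 ≤ 5
  b_6=5 ≤ 6
  b_7=8 > 7
  fails at i=7 ⇒ NO

NO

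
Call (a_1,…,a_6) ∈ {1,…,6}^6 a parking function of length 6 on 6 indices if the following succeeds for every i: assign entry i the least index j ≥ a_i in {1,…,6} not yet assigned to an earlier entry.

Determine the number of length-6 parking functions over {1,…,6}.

#PF = 1·7^5 = 1×16807 = 16807 [KW]
E.g. (1,1,4,6,5,2) → sorted (1,1,2,4,5,6): b_i ≤ i ∀i, a PF.

16807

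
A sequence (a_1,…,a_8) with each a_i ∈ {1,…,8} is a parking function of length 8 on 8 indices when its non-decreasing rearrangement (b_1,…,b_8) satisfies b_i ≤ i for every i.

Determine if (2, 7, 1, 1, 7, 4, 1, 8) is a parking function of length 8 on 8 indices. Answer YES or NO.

Rearranged: b = (1, 1, 1, 2, 4, 7, 7, 8).
  b_1=1 ≤ 1
  b_2=1 ≤ 2
  b_3=1 ≤ 3
  b_4=2 ≤ 4
  b_5=4 ≤ 5
  b_6=7 > 6
  fails at i=6 ⇒ NO

NO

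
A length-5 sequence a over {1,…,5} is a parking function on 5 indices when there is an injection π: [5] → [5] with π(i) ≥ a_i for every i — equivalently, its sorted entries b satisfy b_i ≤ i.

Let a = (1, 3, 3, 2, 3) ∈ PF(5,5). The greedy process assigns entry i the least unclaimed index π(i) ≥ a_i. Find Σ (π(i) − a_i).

Σπ(i) = 1+…+5 = 15; Σa = 1+3+3+2+3 = 12; disp = 15−12 = 3.

3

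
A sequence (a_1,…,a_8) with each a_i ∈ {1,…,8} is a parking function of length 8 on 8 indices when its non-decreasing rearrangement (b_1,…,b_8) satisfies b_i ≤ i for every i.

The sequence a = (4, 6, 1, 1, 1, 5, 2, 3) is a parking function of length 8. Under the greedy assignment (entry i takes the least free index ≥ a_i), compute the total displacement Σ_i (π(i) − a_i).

13

Σπ = 36 ({1..8} each once); Σa = 4+6+1+1+1+5+2+3 = 23; disp = 36−23 = 13.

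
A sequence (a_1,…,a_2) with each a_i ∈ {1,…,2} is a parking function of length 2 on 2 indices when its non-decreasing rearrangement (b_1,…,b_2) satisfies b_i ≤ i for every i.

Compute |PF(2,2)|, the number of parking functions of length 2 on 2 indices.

|PF| = (3−2)·3^(2−1) = 1 · 3 = 3 [KW]
E.g. (1,2) → sorted (1,2): b_i ≤ i ∀i, a PF.

3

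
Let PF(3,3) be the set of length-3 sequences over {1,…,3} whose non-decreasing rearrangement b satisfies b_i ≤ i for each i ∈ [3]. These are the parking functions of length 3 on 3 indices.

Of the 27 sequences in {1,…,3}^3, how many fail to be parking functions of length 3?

Count = (3−3+1)·(3+1)^(3−1) = 1·16 = 16 (Konheim–Weiss)
E.g. (2,3,3) → sorted (2,3,3): b_1=2>1, not a PF.
So 27 − 16 = 11 fail.

11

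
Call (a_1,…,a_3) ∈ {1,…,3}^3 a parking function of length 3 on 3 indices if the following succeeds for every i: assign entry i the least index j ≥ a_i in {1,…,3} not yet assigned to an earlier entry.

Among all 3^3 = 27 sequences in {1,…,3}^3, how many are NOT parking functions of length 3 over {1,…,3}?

11

|PF(3,3)| = (3−3+1)·(3+1)^(3−1) = 1×16 = 16 (Konheim–Weiss)
One tuple (2,3,3) → sorted (2,3,3): b_1=2>1, not a PF.
Total 27; non-PF = 27−16 = 11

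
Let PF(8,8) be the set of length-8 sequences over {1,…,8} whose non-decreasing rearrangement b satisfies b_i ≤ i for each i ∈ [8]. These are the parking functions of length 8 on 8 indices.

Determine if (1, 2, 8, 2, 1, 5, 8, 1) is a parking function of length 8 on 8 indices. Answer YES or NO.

NO

Order a: b = (1, 1, 1, 2, 2, 5, 8, 8).
  b_1=1 ≤ 1
  b_2=1 ≤ 2
  b_3=1 ≤ 3
  b_4=2 ≤ 4
  b_5=2 ≤ 5
  b_6=5 ≤ 6
  b_7=8 > 7
  fails at i=7 ⇒ NO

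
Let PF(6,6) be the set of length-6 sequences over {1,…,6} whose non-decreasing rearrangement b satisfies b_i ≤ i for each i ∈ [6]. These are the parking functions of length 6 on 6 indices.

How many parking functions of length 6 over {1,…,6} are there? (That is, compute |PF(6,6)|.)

|PF| = (7−6)·7^(6−1) = 1×16807 = 16807 [KW]
E.g. (1,3,4,2,6,3) → sorted (1,2,3,3,4,6): b_i ≤ i ∀i, a PF.

16807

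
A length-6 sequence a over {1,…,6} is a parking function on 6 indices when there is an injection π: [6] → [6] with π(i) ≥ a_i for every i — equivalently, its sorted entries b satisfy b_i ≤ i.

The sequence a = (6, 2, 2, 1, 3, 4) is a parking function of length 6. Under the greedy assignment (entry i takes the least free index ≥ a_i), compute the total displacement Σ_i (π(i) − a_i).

3

Σπ = 21 ({1..6} each once); Σa = 6+2+2+1+3+4 = 18; disp = 21−18 = 3.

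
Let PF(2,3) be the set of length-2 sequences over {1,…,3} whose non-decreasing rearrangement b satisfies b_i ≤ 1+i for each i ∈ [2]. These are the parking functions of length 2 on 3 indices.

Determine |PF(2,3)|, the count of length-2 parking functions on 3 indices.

8

#PF = (4−2)·4^(2−1) = 2×4 = 8 [KW]
Example (3,1) → sorted (1,3): b_i ≤ 1+i ∀i, a PF.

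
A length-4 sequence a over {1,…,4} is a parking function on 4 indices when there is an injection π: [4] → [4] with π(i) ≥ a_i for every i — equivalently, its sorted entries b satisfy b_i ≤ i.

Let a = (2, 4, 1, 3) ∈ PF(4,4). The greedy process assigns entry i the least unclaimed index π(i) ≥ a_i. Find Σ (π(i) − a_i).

0

Σπ = 4·5/2 = 10 (π permutes [4]); Σa = 2+4+1+3 = 10; disp = 10−10 = 0.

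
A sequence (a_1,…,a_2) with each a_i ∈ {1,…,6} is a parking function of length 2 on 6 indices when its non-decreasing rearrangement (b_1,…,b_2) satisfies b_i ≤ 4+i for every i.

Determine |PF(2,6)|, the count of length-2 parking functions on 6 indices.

35

#PF = (7−2)·7^(2−1) = 5·7 = 35
Check (6,2) → sorted (2,6): b_i ≤ 4+i ∀i, a PF.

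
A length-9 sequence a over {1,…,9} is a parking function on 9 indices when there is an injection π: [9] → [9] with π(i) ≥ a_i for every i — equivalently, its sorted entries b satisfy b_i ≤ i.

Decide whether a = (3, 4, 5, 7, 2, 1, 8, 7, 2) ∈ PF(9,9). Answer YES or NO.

YES

Sorted: b = (1, 2, 2, 3, 4, 5, 7, 7, 8).
  b_1=1 ≤ 1
  b_2=2 ≤ 2
  b_3=2 ≤ 3
  b_4=3 ≤ 4
  b_5=4 ≤ 5
  b_6=5 ≤ 6
  b_7=7 ≤ 7
  b_8=7 ≤ 8
  b_9=8 ≤ 9
All bounds hold ⇒ YES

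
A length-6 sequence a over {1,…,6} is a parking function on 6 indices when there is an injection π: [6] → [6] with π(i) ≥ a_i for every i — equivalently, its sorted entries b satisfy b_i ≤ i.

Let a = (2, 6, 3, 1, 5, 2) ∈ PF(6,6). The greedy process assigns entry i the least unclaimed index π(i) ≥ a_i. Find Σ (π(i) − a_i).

Σπ(i) = 1+…+6 = 21; Σa = 2+6+3+1+5+2 = 19; disp = 21−19 = 2.

2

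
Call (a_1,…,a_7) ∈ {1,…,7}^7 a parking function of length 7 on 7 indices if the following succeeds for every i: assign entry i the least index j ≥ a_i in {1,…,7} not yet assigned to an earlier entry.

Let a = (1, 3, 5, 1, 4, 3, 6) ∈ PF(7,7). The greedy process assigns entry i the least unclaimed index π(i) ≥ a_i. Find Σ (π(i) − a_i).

5

Σπ = 7·8/2 = 28 (π permutes [7]); Σa = 1+3+5+1+4+3+6 = 23; disp = 28−23 = 5.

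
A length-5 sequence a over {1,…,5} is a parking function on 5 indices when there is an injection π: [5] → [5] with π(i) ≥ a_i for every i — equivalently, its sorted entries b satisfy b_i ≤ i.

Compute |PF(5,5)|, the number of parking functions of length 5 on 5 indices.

|PF| = (5+1−5)·(5+1)^{5−1} = 1·1296 = 1296
Example (1,2,5,2,2) → sorted (1,2,2,2,5): b_i ≤ i ∀i, a PF.

1296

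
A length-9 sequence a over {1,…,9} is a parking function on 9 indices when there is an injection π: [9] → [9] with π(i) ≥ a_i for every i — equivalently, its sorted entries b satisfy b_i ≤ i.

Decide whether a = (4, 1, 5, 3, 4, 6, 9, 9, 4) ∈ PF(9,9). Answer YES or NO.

Sorted: b = (1, 3, 4, 4, 4, 5, 6, 9, 9).
  b_1=1 ≤ 1
  b_2=3 > 2
  fails at i=2 ⇒ NO

NO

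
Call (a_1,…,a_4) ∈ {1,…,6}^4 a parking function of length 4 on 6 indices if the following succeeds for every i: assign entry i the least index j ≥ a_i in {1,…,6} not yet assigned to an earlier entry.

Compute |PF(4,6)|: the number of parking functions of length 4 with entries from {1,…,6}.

|PF| = (6−4+1)·(6+1)^(4−1) = 3·343 = 1029
Example (4,3,2,6) → sorted (2,3,4,6): b_i ≤ 2+i ∀i, a PF.

1029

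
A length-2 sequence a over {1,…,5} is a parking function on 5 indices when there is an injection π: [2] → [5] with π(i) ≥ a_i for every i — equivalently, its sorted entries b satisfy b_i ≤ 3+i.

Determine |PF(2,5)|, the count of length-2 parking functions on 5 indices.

24

Count = (5+1−2)·(5+1)^{2−1} = 4×6 = 24 (Pollak)
Example (2,2) → sorted (2,2): b_i ≤ 3+i ∀i, a PF.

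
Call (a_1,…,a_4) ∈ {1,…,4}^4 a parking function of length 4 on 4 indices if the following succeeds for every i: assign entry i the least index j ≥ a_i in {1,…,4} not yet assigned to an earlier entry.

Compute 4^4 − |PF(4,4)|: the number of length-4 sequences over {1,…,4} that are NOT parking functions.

Count = (4+1−4)·(4+1)^{4−1} = 1×125 = 125 [KW]
E.g. (4,3,3,4) → sorted (3,3,4,4): b_1=3>1, not a PF.
So 256 − 125 = 131 fail.

131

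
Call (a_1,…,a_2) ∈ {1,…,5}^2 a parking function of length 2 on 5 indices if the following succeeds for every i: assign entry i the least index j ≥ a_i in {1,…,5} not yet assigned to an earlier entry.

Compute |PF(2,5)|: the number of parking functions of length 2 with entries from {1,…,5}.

|PF(2,5)| = (5−2+1)·(5+1)^(2−1) = 4×6 = 24
E.g. (3,2) → sorted (2,3): b_i ≤ 3+i ∀i, a PF.

24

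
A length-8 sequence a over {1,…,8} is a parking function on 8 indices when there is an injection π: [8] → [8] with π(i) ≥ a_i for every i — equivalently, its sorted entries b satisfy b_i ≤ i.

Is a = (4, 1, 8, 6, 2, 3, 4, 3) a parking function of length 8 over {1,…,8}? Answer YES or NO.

Order a: b = (1, 2, 3, 3, 4, 4, 6, 8).
  b_1=1 ≤ 1
  b_2=2 ≤ 2
  b_3=3 ≤ 3
  b_4=3 ≤ 4
  b_5=4 ≤ 5
  b_6=4 ≤ 6
  b_7=6 ≤ 7
  b_8=8 ≤ 8
All bounds hold ⇒ YES

YES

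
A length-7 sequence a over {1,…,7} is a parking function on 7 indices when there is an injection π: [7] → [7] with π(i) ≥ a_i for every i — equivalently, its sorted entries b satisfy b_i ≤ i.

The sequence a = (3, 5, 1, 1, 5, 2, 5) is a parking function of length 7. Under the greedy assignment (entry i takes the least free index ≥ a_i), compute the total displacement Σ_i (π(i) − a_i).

6

Σπ = 7·8/2 = 28 (π permutes [7]); Σa = 3+5+1+1+5+2+5 = 22; disp = 28−22 = 6.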